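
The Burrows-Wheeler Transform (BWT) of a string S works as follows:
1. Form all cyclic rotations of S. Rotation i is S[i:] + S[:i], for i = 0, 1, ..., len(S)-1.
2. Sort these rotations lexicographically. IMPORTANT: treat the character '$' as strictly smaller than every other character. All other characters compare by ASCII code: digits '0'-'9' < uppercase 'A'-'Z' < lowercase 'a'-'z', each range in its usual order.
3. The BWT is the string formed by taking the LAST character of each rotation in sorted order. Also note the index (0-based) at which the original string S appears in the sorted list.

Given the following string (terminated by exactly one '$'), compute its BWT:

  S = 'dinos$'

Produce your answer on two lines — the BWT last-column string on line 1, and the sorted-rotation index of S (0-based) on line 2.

All 6 rotations (rotation i = S[i:]+S[:i]):
  rot[0] = dinos$
  rot[1] = inos$d
  rot[2] = nos$di
  rot[3] = os$din
  rot[4] = s$dino
  rot[5] = $dinos
Sorted (with $ < everything):
  sorted[0] = $dinos  (last char: 's')
  sorted[1] = dinos$  (last char: '$')
  sorted[2] = inos$d  (last char: 'd')
  sorted[3] = nos$di  (last char: 'i')
  sorted[4] = os$din  (last char: 'n')
  sorted[5] = s$dino  (last char: 'o')
Last column: s$dino
Original string S is at sorted index 1

Answer: s$dino
1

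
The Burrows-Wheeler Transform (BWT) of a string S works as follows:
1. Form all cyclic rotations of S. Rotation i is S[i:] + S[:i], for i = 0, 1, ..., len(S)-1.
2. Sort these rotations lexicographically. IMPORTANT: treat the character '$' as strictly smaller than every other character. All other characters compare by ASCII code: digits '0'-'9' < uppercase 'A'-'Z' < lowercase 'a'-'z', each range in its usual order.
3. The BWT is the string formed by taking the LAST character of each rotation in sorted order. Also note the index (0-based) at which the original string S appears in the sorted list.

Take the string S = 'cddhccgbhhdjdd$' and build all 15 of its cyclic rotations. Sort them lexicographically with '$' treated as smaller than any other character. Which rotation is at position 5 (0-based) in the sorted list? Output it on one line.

Answer: d$cddhccgbhhdjd

Derivation:
All 15 rotations (rotation i = S[i:]+S[:i]):
  rot[0] = cddhccgbhhdjdd$
  rot[1] = ddhccgbhhdjdd$c
  rot[2] = dhccgbhhdjdd$cd
  rot[3] = hccgbhhdjdd$cdd
  rot[4] = ccgbhhdjdd$cddh
  rot[5] = cgbhhdjdd$cddhc
  rot[6] = gbhhdjdd$cddhcc
  rot[7] = bhhdjdd$cddhccg
  rot[8] = hhdjdd$cddhccgb
  rot[9] = hdjdd$cddhccgbh
  rot[10] = djdd$cddhccgbhh
  rot[11] = jdd$cddhccgbhhd
  rot[12] = dd$cddhccgbhhdj
  rot[13] = d$cddhccgbhhdjd
  rot[14] = $cddhccgbhhdjdd
Sorted (with $ < everything):
  sorted[0] = $cddhccgbhhdjdd
  sorted[1] = bhhdjdd$cddhccg
  sorted[2] = ccgbhhdjdd$cddh
  sorted[3] = cddhccgbhhdjdd$
  sorted[4] = cgbhhdjdd$cddhc
  sorted[5] = d$cddhccgbhhdjd
  sorted[6] = dd$cddhccgbhhdj
  sorted[7] = ddhccgbhhdjdd$c
  sorted[8] = dhccgbhhdjdd$cd
  sorted[9] = djdd$cddhccgbhh
  sorted[10] = gbhhdjdd$cddhcc
  sorted[11] = hccgbhhdjdd$cdd
  sorted[12] = hdjdd$cddhccgbh
  sorted[13] = hhdjdd$cddhccgb
  sorted[14] = jdd$cddhccgbhhd
sorted[5] = d$cddhccgbhhdjd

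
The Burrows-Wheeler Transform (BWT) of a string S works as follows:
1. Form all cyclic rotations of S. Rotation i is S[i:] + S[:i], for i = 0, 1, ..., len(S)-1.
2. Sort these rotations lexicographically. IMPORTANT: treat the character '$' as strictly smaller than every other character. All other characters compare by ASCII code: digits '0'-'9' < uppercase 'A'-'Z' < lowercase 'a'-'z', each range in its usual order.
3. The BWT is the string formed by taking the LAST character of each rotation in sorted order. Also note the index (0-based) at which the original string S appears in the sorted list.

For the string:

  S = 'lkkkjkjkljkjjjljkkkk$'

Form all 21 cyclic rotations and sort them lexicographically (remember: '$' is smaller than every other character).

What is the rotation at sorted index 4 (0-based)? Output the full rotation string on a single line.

All 21 rotations (rotation i = S[i:]+S[:i]):
  rot[0] = lkkkjkjkljkjjjljkkkk$
  rot[1] = kkkjkjkljkjjjljkkkk$l
  rot[2] = kkjkjkljkjjjljkkkk$lk
  rot[3] = kjkjkljkjjjljkkkk$lkk
  rot[4] = jkjkljkjjjljkkkk$lkkk
  rot[5] = kjkljkjjjljkkkk$lkkkj
  rot[6] = jkljkjjjljkkkk$lkkkjk
  rot[7] = kljkjjjljkkkk$lkkkjkj
  rot[8] = ljkjjjljkkkk$lkkkjkjk
  rot[9] = jkjjjljkkkk$lkkkjkjkl
  rot[10] = kjjjljkkkk$lkkkjkjklj
  rot[11] = jjjljkkkk$lkkkjkjkljk
  rot[12] = jjljkkkk$lkkkjkjkljkj
  rot[13] = jljkkkk$lkkkjkjkljkjj
  rot[14] = ljkkkk$lkkkjkjkljkjjj
  rot[15] = jkkkk$lkkkjkjkljkjjjl
  rot[16] = kkkk$lkkkjkjkljkjjjlj
  rot[17] = kkk$lkkkjkjkljkjjjljk
  rot[18] = kk$lkkkjkjkljkjjjljkk
  rot[19] = k$lkkkjkjkljkjjjljkkk
  rot[20] = $lkkkjkjkljkjjjljkkkk
Sorted (with $ < everything):
  sorted[0] = $lkkkjkjkljkjjjljkkkk
  sorted[1] = jjjljkkkk$lkkkjkjkljk
  sorted[2] = jjljkkkk$lkkkjkjkljkj
  sorted[3] = jkjjjljkkkk$lkkkjkjkl
  sorted[4] = jkjkljkjjjljkkkk$lkkk
  sorted[5] = jkkkk$lkkkjkjkljkjjjl
  sorted[6] = jkljkjjjljkkkk$lkkkjk
  sorted[7] = jljkkkk$lkkkjkjkljkjj
  sorted[8] = k$lkkkjkjkljkjjjljkkk
  sorted[9] = kjjjljkkkk$lkkkjkjklj
  sorted[10] = kjkjkljkjjjljkkkk$lkk
  sorted[11] = kjkljkjjjljkkkk$lkkkj
  sorted[12] = kk$lkkkjkjkljkjjjljkk
  sorted[13] = kkjkjkljkjjjljkkkk$lk
  sorted[14] = kkk$lkkkjkjkljkjjjljk
  sorted[15] = kkkjkjkljkjjjljkkkk$l
  sorted[16] = kkkk$lkkkjkjkljkjjjlj
  sorted[17] = kljkjjjljkkkk$lkkkjkj
  sorted[18] = ljkjjjljkkkk$lkkkjkjk
  sorted[19] = ljkkkk$lkkkjkjkljkjjj
  sorted[20] = lkkkjkjkljkjjjljkkkk$
sorted[4] = jkjkljkjjjljkkkk$lkkk

Answer: jkjkljkjjjljkkkk$lkkk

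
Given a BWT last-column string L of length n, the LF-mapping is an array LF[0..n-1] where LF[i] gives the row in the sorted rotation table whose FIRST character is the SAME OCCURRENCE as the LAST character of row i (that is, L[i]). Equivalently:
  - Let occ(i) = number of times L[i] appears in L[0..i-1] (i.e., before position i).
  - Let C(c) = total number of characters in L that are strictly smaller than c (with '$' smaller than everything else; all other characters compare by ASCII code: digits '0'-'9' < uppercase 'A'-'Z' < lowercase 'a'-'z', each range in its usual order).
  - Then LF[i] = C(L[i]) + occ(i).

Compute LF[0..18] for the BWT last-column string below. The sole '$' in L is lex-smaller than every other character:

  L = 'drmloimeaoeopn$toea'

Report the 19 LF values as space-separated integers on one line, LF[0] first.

Answer: 3 17 9 8 12 7 10 4 1 13 5 14 16 11 0 18 15 6 2

Derivation:
Char counts: '$':1, 'a':2, 'd':1, 'e':3, 'i':1, 'l':1, 'm':2, 'n':1, 'o':4, 'p':1, 'r':1, 't':1
C (first-col start): C('$')=0, C('a')=1, C('d')=3, C('e')=4, C('i')=7, C('l')=8, C('m')=9, C('n')=11, C('o')=12, C('p')=16, C('r')=17, C('t')=18
L[0]='d': occ=0, LF[0]=C('d')+0=3+0=3
L[1]='r': occ=0, LF[1]=C('r')+0=17+0=17
L[2]='m': occ=0, LF[2]=C('m')+0=9+0=9
L[3]='l': occ=0, LF[3]=C('l')+0=8+0=8
L[4]='o': occ=0, LF[4]=C('o')+0=12+0=12
L[5]='i': occ=0, LF[5]=C('i')+0=7+0=7
L[6]='m': occ=1, LF[6]=C('m')+1=9+1=10
L[7]='e': occ=0, LF[7]=C('e')+0=4+0=4
L[8]='a': occ=0, LF[8]=C('a')+0=1+0=1
L[9]='o': occ=1, LF[9]=C('o')+1=12+1=13
L[10]='e': occ=1, LF[10]=C('e')+1=4+1=5
L[11]='o': occ=2, LF[11]=C('o')+2=12+2=14
L[12]='p': occ=0, LF[12]=C('p')+0=16+0=16
L[13]='n': occ=0, LF[13]=C('n')+0=11+0=11
L[14]='$': occ=0, LF[14]=C('$')+0=0+0=0
L[15]='t': occ=0, LF[15]=C('t')+0=18+0=18
L[16]='o': occ=3, LF[16]=C('o')+3=12+3=15
L[17]='e': occ=2, LF[17]=C('e')+2=4+2=6
L[18]='a': occ=1, LF[18]=C('a')+1=1+1=2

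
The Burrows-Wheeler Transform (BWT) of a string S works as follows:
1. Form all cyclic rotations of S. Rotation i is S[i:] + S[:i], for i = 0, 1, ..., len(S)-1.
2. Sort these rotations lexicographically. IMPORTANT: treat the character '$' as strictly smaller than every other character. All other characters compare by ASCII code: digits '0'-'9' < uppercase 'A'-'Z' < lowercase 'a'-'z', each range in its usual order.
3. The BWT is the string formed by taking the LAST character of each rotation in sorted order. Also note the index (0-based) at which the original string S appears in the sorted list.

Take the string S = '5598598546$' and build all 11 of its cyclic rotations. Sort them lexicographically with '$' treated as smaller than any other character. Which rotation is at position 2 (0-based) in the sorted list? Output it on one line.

Answer: 546$5598598

Derivation:
All 11 rotations (rotation i = S[i:]+S[:i]):
  rot[0] = 5598598546$
  rot[1] = 598598546$5
  rot[2] = 98598546$55
  rot[3] = 8598546$559
  rot[4] = 598546$5598
  rot[5] = 98546$55985
  rot[6] = 8546$559859
  rot[7] = 546$5598598
  rot[8] = 46$55985985
  rot[9] = 6$559859854
  rot[10] = $5598598546
Sorted (with $ < everything):
  sorted[0] = $5598598546
  sorted[1] = 46$55985985
  sorted[2] = 546$5598598
  sorted[3] = 5598598546$
  sorted[4] = 598546$5598
  sorted[5] = 598598546$5
  sorted[6] = 6$559859854
  sorted[7] = 8546$559859
  sorted[8] = 8598546$559
  sorted[9] = 98546$55985
  sorted[10] = 98598546$55
sorted[2] = 546$5598598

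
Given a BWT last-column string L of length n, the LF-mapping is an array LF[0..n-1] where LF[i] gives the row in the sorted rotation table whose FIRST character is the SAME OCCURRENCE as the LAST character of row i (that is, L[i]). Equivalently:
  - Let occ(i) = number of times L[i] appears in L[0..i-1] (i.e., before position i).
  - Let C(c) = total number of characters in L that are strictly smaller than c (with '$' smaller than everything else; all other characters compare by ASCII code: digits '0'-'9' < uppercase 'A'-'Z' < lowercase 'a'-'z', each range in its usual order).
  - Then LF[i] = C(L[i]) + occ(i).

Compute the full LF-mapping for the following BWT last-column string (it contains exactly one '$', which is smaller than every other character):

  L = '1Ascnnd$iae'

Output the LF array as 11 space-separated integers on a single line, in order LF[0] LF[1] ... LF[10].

Answer: 1 2 10 4 8 9 5 0 7 3 6

Derivation:
Char counts: '$':1, '1':1, 'A':1, 'a':1, 'c':1, 'd':1, 'e':1, 'i':1, 'n':2, 's':1
C (first-col start): C('$')=0, C('1')=1, C('A')=2, C('a')=3, C('c')=4, C('d')=5, C('e')=6, C('i')=7, C('n')=8, C('s')=10
L[0]='1': occ=0, LF[0]=C('1')+0=1+0=1
L[1]='A': occ=0, LF[1]=C('A')+0=2+0=2
L[2]='s': occ=0, LF[2]=C('s')+0=10+0=10
L[3]='c': occ=0, LF[3]=C('c')+0=4+0=4
L[4]='n': occ=0, LF[4]=C('n')+0=8+0=8
L[5]='n': occ=1, LF[5]=C('n')+1=8+1=9
L[6]='d': occ=0, LF[6]=C('d')+0=5+0=5
L[7]='$': occ=0, LF[7]=C('$')+0=0+0=0
L[8]='i': occ=0, LF[8]=C('i')+0=7+0=7
L[9]='a': occ=0, LF[9]=C('a')+0=3+0=3
L[10]='e': occ=0, LF[10]=C('e')+0=6+0=6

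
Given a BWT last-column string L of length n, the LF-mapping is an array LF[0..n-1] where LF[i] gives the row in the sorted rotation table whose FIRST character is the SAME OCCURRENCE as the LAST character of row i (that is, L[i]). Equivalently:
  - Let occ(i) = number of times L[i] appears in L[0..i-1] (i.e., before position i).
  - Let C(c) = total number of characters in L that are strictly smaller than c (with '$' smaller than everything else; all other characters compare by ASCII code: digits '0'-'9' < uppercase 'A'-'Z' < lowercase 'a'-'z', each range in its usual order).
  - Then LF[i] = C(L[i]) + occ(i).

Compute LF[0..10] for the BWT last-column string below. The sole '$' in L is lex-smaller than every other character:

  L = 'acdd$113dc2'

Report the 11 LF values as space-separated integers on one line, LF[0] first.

Char counts: '$':1, '1':2, '2':1, '3':1, 'a':1, 'c':2, 'd':3
C (first-col start): C('$')=0, C('1')=1, C('2')=3, C('3')=4, C('a')=5, C('c')=6, C('d')=8
L[0]='a': occ=0, LF[0]=C('a')+0=5+0=5
L[1]='c': occ=0, LF[1]=C('c')+0=6+0=6
L[2]='d': occ=0, LF[2]=C('d')+0=8+0=8
L[3]='d': occ=1, LF[3]=C('d')+1=8+1=9
L[4]='$': occ=0, LF[4]=C('$')+0=0+0=0
L[5]='1': occ=0, LF[5]=C('1')+0=1+0=1
L[6]='1': occ=1, LF[6]=C('1')+1=1+1=2
L[7]='3': occ=0, LF[7]=C('3')+0=4+0=4
L[8]='d': occ=2, LF[8]=C('d')+2=8+2=10
L[9]='c': occ=1, LF[9]=C('c')+1=6+1=7
L[10]='2': occ=0, LF[10]=C('2')+0=3+0=3

Answer: 5 6 8 9 0 1 2 4 10 7 3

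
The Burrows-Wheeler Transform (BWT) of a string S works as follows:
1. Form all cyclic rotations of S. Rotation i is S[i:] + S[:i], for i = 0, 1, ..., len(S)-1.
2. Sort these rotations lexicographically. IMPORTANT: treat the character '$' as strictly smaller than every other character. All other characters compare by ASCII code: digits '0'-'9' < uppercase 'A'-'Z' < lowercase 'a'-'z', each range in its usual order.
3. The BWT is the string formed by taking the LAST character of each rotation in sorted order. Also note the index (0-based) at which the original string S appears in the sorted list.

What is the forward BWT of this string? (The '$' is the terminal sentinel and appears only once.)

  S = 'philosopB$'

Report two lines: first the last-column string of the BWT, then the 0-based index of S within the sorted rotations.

Answer: Bpphislo$o
8

Derivation:
All 10 rotations (rotation i = S[i:]+S[:i]):
  rot[0] = philosopB$
  rot[1] = hilosopB$p
  rot[2] = ilosopB$ph
  rot[3] = losopB$phi
  rot[4] = osopB$phil
  rot[5] = sopB$philo
  rot[6] = opB$philos
  rot[7] = pB$philoso
  rot[8] = B$philosop
  rot[9] = $philosopB
Sorted (with $ < everything):
  sorted[0] = $philosopB  (last char: 'B')
  sorted[1] = B$philosop  (last char: 'p')
  sorted[2] = hilosopB$p  (last char: 'p')
  sorted[3] = ilosopB$ph  (last char: 'h')
  sorted[4] = losopB$phi  (last char: 'i')
  sorted[5] = opB$philos  (last char: 's')
  sorted[6] = osopB$phil  (last char: 'l')
  sorted[7] = pB$philoso  (last char: 'o')
  sorted[8] = philosopB$  (last char: '$')
  sorted[9] = sopB$philo  (last char: 'o')
Last column: Bpphislo$o
Original string S is at sorted index 8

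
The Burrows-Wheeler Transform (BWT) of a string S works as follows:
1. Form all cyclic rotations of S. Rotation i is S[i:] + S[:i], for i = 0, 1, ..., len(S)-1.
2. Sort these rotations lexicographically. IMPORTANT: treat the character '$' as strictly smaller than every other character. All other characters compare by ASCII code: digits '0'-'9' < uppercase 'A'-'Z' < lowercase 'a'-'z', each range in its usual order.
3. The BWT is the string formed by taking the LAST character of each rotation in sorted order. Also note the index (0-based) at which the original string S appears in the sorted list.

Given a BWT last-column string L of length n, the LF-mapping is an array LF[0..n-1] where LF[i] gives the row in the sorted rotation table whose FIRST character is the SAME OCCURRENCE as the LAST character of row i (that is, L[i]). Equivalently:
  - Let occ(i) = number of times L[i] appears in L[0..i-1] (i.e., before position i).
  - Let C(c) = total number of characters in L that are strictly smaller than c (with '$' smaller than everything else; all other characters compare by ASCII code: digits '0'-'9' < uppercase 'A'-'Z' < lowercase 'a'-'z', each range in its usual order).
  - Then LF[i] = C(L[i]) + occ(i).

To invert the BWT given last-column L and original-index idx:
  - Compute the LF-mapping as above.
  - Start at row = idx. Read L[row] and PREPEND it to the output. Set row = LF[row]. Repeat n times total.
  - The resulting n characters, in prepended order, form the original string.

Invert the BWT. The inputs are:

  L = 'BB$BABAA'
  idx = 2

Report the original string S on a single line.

Answer: ABABBAB$

Derivation:
LF mapping: 4 5 0 6 1 7 2 3
Walk LF starting at row 2, prepending L[row]:
  step 1: row=2, L[2]='$', prepend. Next row=LF[2]=0
  step 2: row=0, L[0]='B', prepend. Next row=LF[0]=4
  step 3: row=4, L[4]='A', prepend. Next row=LF[4]=1
  step 4: row=1, L[1]='B', prepend. Next row=LF[1]=5
  step 5: row=5, L[5]='B', prepend. Next row=LF[5]=7
  step 6: row=7, L[7]='A', prepend. Next row=LF[7]=3
  step 7: row=3, L[3]='B', prepend. Next row=LF[3]=6
  step 8: row=6, L[6]='A', prepend. Next row=LF[6]=2
Reversed output: ABABBAB$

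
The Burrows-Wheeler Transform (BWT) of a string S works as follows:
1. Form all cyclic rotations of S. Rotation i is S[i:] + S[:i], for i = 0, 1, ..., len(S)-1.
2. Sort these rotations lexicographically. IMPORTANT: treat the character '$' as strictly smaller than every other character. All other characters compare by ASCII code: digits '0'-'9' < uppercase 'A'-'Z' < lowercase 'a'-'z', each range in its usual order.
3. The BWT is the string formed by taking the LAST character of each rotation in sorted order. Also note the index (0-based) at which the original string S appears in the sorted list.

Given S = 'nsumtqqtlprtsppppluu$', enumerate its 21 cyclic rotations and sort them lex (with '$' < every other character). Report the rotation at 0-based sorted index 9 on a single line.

All 21 rotations (rotation i = S[i:]+S[:i]):
  rot[0] = nsumtqqtlprtsppppluu$
  rot[1] = sumtqqtlprtsppppluu$n
  rot[2] = umtqqtlprtsppppluu$ns
  rot[3] = mtqqtlprtsppppluu$nsu
  rot[4] = tqqtlprtsppppluu$nsum
  rot[5] = qqtlprtsppppluu$nsumt
  rot[6] = qtlprtsppppluu$nsumtq
  rot[7] = tlprtsppppluu$nsumtqq
  rot[8] = lprtsppppluu$nsumtqqt
  rot[9] = prtsppppluu$nsumtqqtl
  rot[10] = rtsppppluu$nsumtqqtlp
  rot[11] = tsppppluu$nsumtqqtlpr
  rot[12] = sppppluu$nsumtqqtlprt
  rot[13] = ppppluu$nsumtqqtlprts
  rot[14] = pppluu$nsumtqqtlprtsp
  rot[15] = ppluu$nsumtqqtlprtspp
  rot[16] = pluu$nsumtqqtlprtsppp
  rot[17] = luu$nsumtqqtlprtspppp
  rot[18] = uu$nsumtqqtlprtsppppl
  rot[19] = u$nsumtqqtlprtspppplu
  rot[20] = $nsumtqqtlprtsppppluu
Sorted (with $ < everything):
  sorted[0] = $nsumtqqtlprtsppppluu
  sorted[1] = lprtsppppluu$nsumtqqt
  sorted[2] = luu$nsumtqqtlprtspppp
  sorted[3] = mtqqtlprtsppppluu$nsu
  sorted[4] = nsumtqqtlprtsppppluu$
  sorted[5] = pluu$nsumtqqtlprtsppp
  sorted[6] = ppluu$nsumtqqtlprtspp
  sorted[7] = pppluu$nsumtqqtlprtsp
  sorted[8] = ppppluu$nsumtqqtlprts
  sorted[9] = prtsppppluu$nsumtqqtl
  sorted[10] = qqtlprtsppppluu$nsumt
  sorted[11] = qtlprtsppppluu$nsumtq
  sorted[12] = rtsppppluu$nsumtqqtlp
  sorted[13] = sppppluu$nsumtqqtlprt
  sorted[14] = sumtqqtlprtsppppluu$n
  sorted[15] = tlprtsppppluu$nsumtqq
  sorted[16] = tqqtlprtsppppluu$nsum
  sorted[17] = tsppppluu$nsumtqqtlpr
  sorted[18] = u$nsumtqqtlprtspppplu
  sorted[19] = umtqqtlprtsppppluu$ns
  sorted[20] = uu$nsumtqqtlprtsppppl
sorted[9] = prtsppppluu$nsumtqqtl

Answer: prtsppppluu$nsumtqqtl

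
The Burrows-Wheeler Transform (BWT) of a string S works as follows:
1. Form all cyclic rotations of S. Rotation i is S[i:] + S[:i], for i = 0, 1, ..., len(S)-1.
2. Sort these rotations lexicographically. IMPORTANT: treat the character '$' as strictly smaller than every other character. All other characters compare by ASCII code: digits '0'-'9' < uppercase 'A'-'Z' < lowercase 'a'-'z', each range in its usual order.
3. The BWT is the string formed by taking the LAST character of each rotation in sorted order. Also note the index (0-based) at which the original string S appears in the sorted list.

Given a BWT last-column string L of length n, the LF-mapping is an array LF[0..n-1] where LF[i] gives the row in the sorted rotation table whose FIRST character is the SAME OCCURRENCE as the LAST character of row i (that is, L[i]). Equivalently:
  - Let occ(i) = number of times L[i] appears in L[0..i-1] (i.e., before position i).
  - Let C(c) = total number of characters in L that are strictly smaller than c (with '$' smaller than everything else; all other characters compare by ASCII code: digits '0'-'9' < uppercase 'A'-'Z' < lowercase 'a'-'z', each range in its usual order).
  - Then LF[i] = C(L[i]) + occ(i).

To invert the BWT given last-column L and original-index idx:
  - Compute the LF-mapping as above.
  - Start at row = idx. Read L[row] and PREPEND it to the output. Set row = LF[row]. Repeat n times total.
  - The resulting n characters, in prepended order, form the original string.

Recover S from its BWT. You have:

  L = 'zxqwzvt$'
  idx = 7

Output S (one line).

LF mapping: 6 5 1 4 7 3 2 0
Walk LF starting at row 7, prepending L[row]:
  step 1: row=7, L[7]='$', prepend. Next row=LF[7]=0
  step 2: row=0, L[0]='z', prepend. Next row=LF[0]=6
  step 3: row=6, L[6]='t', prepend. Next row=LF[6]=2
  step 4: row=2, L[2]='q', prepend. Next row=LF[2]=1
  step 5: row=1, L[1]='x', prepend. Next row=LF[1]=5
  step 6: row=5, L[5]='v', prepend. Next row=LF[5]=3
  step 7: row=3, L[3]='w', prepend. Next row=LF[3]=4
  step 8: row=4, L[4]='z', prepend. Next row=LF[4]=7
Reversed output: zwvxqtz$

Answer: zwvxqtz$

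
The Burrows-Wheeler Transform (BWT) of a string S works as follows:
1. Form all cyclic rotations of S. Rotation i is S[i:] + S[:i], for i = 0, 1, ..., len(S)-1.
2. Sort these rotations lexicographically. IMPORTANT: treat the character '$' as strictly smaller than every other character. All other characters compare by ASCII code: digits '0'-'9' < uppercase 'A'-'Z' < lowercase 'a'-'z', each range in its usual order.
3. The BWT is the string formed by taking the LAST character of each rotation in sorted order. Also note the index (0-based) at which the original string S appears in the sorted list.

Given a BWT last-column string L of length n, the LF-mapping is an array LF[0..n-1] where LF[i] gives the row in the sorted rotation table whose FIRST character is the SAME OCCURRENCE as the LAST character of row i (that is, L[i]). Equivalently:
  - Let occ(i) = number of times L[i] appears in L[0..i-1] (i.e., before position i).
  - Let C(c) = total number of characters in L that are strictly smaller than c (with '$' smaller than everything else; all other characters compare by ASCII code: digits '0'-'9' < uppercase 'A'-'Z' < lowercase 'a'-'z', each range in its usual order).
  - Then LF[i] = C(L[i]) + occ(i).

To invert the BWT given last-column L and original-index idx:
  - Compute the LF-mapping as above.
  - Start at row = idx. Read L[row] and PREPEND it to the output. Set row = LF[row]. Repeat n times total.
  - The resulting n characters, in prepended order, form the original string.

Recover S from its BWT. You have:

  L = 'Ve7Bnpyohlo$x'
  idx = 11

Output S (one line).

Answer: xylophone7BV$

Derivation:
LF mapping: 3 4 1 2 7 10 12 8 5 6 9 0 11
Walk LF starting at row 11, prepending L[row]:
  step 1: row=11, L[11]='$', prepend. Next row=LF[11]=0
  step 2: row=0, L[0]='V', prepend. Next row=LF[0]=3
  step 3: row=3, L[3]='B', prepend. Next row=LF[3]=2
  step 4: row=2, L[2]='7', prepend. Next row=LF[2]=1
  step 5: row=1, L[1]='e', prepend. Next row=LF[1]=4
  step 6: row=4, L[4]='n', prepend. Next row=LF[4]=7
  step 7: row=7, L[7]='o', prepend. Next row=LF[7]=8
  step 8: row=8, L[8]='h', prepend. Next row=LF[8]=5
  step 9: row=5, L[5]='p', prepend. Next row=LF[5]=10
  step 10: row=10, L[10]='o', prepend. Next row=LF[10]=9
  step 11: row=9, L[9]='l', prepend. Next row=LF[9]=6
  step 12: row=6, L[6]='y', prepend. Next row=LF[6]=12
  step 13: row=12, L[12]='x', prepend. Next row=LF[12]=11
Reversed output: xylophone7BV$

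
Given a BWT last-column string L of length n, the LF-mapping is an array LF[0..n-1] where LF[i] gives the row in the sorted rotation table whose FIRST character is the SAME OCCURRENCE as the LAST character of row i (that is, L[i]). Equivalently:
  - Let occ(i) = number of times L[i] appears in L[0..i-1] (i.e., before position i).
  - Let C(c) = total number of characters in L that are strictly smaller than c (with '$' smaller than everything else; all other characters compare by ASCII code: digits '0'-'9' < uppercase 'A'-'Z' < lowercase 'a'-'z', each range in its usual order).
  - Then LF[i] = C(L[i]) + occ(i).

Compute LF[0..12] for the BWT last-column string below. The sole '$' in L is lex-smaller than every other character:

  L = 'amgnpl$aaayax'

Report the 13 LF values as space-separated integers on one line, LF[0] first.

Answer: 1 8 6 9 10 7 0 2 3 4 12 5 11

Derivation:
Char counts: '$':1, 'a':5, 'g':1, 'l':1, 'm':1, 'n':1, 'p':1, 'x':1, 'y':1
C (first-col start): C('$')=0, C('a')=1, C('g')=6, C('l')=7, C('m')=8, C('n')=9, C('p')=10, C('x')=11, C('y')=12
L[0]='a': occ=0, LF[0]=C('a')+0=1+0=1
L[1]='m': occ=0, LF[1]=C('m')+0=8+0=8
L[2]='g': occ=0, LF[2]=C('g')+0=6+0=6
L[3]='n': occ=0, LF[3]=C('n')+0=9+0=9
L[4]='p': occ=0, LF[4]=C('p')+0=10+0=10
L[5]='l': occ=0, LF[5]=C('l')+0=7+0=7
L[6]='$': occ=0, LF[6]=C('$')+0=0+0=0
L[7]='a': occ=1, LF[7]=C('a')+1=1+1=2
L[8]='a': occ=2, LF[8]=C('a')+2=1+2=3
L[9]='a': occ=3, LF[9]=C('a')+3=1+3=4
L[10]='y': occ=0, LF[10]=C('y')+0=12+0=12
L[11]='a': occ=4, LF[11]=C('a')+4=1+4=5
L[12]='x': occ=0, LF[12]=C('x')+0=11+0=11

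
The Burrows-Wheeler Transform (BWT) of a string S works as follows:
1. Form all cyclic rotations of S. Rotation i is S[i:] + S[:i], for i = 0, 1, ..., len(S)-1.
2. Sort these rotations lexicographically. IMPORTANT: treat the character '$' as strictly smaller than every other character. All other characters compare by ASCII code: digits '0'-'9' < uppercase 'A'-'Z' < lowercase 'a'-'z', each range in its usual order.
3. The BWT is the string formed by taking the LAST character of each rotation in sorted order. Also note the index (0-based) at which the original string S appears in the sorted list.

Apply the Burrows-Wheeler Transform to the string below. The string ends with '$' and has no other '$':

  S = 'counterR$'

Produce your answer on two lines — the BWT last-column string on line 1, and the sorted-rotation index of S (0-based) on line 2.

All 9 rotations (rotation i = S[i:]+S[:i]):
  rot[0] = counterR$
  rot[1] = ounterR$c
  rot[2] = unterR$co
  rot[3] = nterR$cou
  rot[4] = terR$coun
  rot[5] = erR$count
  rot[6] = rR$counte
  rot[7] = R$counter
  rot[8] = $counterR
Sorted (with $ < everything):
  sorted[0] = $counterR  (last char: 'R')
  sorted[1] = R$counter  (last char: 'r')
  sorted[2] = counterR$  (last char: '$')
  sorted[3] = erR$count  (last char: 't')
  sorted[4] = nterR$cou  (last char: 'u')
  sorted[5] = ounterR$c  (last char: 'c')
  sorted[6] = rR$counte  (last char: 'e')
  sorted[7] = terR$coun  (last char: 'n')
  sorted[8] = unterR$co  (last char: 'o')
Last column: Rr$tuceno
Original string S is at sorted index 2

Answer: Rr$tuceno
2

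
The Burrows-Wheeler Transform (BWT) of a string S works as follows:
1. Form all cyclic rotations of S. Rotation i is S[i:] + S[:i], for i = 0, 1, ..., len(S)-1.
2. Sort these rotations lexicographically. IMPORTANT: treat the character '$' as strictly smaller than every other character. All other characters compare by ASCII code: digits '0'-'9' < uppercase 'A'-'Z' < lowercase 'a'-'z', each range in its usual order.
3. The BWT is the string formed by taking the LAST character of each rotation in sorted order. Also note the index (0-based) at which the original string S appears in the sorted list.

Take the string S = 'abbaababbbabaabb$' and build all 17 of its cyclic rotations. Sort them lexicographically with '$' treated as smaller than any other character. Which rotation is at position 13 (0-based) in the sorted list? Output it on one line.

Answer: bb$abbaababbbabaa

Derivation:
All 17 rotations (rotation i = S[i:]+S[:i]):
  rot[0] = abbaababbbabaabb$
  rot[1] = bbaababbbabaabb$a
  rot[2] = baababbbabaabb$ab
  rot[3] = aababbbabaabb$abb
  rot[4] = ababbbabaabb$abba
  rot[5] = babbbabaabb$abbaa
  rot[6] = abbbabaabb$abbaab
  rot[7] = bbbabaabb$abbaaba
  rot[8] = bbabaabb$abbaabab
  rot[9] = babaabb$abbaababb
  rot[10] = abaabb$abbaababbb
  rot[11] = baabb$abbaababbba
  rot[12] = aabb$abbaababbbab
  rot[13] = abb$abbaababbbaba
  rot[14] = bb$abbaababbbabaa
  rot[15] = b$abbaababbbabaab
  rot[16] = $abbaababbbabaabb
Sorted (with $ < everything):
  sorted[0] = $abbaababbbabaabb
  sorted[1] = aababbbabaabb$abb
  sorted[2] = aabb$abbaababbbab
  sorted[3] = abaabb$abbaababbb
  sorted[4] = ababbbabaabb$abba
  sorted[5] = abb$abbaababbbaba
  sorted[6] = abbaababbbabaabb$
  sorted[7] = abbbabaabb$abbaab
  sorted[8] = b$abbaababbbabaab
  sorted[9] = baababbbabaabb$ab
  sorted[10] = baabb$abbaababbba
  sorted[11] = babaabb$abbaababb
  sorted[12] = babbbabaabb$abbaa
  sorted[13] = bb$abbaababbbabaa
  sorted[14] = bbaababbbabaabb$a
  sorted[15] = bbabaabb$abbaabab
  sorted[16] = bbbabaabb$abbaaba
sorted[13] = bb$abbaababbbabaa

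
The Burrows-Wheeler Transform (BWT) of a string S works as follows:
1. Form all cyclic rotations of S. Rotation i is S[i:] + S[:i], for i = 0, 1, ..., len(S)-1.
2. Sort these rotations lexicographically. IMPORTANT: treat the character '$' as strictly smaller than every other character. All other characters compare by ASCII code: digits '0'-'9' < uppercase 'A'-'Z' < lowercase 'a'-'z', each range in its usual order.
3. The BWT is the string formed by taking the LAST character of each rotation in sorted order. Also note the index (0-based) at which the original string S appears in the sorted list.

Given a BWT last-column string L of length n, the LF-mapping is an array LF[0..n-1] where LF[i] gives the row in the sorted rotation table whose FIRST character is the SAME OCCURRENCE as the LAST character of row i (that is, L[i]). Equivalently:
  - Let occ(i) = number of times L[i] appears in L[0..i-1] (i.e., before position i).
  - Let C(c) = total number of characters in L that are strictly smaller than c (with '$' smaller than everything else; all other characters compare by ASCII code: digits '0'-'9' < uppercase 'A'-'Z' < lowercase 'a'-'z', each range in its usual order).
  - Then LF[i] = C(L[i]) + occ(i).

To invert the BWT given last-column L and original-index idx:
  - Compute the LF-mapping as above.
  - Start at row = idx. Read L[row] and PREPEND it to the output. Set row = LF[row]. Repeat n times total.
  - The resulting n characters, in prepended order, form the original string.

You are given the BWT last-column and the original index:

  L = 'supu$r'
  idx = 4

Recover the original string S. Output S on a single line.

LF mapping: 3 4 1 5 0 2
Walk LF starting at row 4, prepending L[row]:
  step 1: row=4, L[4]='$', prepend. Next row=LF[4]=0
  step 2: row=0, L[0]='s', prepend. Next row=LF[0]=3
  step 3: row=3, L[3]='u', prepend. Next row=LF[3]=5
  step 4: row=5, L[5]='r', prepend. Next row=LF[5]=2
  step 5: row=2, L[2]='p', prepend. Next row=LF[2]=1
  step 6: row=1, L[1]='u', prepend. Next row=LF[1]=4
Reversed output: uprus$

Answer: uprus$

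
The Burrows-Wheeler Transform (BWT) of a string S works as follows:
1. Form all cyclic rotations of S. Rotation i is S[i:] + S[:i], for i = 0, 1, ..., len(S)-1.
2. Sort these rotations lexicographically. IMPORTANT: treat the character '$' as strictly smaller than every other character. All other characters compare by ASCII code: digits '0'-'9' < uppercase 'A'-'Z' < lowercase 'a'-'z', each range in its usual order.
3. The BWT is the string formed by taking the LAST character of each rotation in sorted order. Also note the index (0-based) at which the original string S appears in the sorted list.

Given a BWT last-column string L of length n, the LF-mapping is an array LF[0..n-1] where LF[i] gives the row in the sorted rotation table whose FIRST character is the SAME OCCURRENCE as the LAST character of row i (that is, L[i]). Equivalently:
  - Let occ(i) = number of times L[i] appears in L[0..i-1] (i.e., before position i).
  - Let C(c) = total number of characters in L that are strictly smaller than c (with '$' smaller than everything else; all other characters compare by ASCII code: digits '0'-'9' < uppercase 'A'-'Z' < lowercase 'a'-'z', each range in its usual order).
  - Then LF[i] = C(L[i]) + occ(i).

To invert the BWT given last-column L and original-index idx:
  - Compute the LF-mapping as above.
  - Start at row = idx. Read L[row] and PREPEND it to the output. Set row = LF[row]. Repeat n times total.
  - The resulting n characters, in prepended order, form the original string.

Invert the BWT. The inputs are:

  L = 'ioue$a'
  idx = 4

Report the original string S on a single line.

LF mapping: 3 4 5 2 0 1
Walk LF starting at row 4, prepending L[row]:
  step 1: row=4, L[4]='$', prepend. Next row=LF[4]=0
  step 2: row=0, L[0]='i', prepend. Next row=LF[0]=3
  step 3: row=3, L[3]='e', prepend. Next row=LF[3]=2
  step 4: row=2, L[2]='u', prepend. Next row=LF[2]=5
  step 5: row=5, L[5]='a', prepend. Next row=LF[5]=1
  step 6: row=1, L[1]='o', prepend. Next row=LF[1]=4
Reversed output: oauei$

Answer: oauei$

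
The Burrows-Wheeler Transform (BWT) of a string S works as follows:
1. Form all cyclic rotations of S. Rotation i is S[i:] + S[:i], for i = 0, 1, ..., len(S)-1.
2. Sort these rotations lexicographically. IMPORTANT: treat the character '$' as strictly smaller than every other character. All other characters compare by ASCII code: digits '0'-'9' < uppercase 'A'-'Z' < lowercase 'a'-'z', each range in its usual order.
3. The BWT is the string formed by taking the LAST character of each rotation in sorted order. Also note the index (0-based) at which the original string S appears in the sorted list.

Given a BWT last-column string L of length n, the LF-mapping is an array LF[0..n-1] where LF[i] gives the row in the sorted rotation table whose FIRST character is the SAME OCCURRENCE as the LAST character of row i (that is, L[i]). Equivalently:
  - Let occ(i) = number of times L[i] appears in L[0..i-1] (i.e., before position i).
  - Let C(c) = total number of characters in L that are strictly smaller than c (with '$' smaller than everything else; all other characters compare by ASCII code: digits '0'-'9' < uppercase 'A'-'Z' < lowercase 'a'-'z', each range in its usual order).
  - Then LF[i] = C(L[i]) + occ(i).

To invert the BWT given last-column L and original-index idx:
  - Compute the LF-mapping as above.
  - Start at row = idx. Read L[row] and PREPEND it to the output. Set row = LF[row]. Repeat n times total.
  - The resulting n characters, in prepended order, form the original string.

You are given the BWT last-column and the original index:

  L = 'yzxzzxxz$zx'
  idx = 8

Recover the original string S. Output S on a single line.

Answer: zxzzzxzxxy$

Derivation:
LF mapping: 5 6 1 7 8 2 3 9 0 10 4
Walk LF starting at row 8, prepending L[row]:
  step 1: row=8, L[8]='$', prepend. Next row=LF[8]=0
  step 2: row=0, L[0]='y', prepend. Next row=LF[0]=5
  step 3: row=5, L[5]='x', prepend. Next row=LF[5]=2
  step 4: row=2, L[2]='x', prepend. Next row=LF[2]=1
  step 5: row=1, L[1]='z', prepend. Next row=LF[1]=6
  step 6: row=6, L[6]='x', prepend. Next row=LF[6]=3
  step 7: row=3, L[3]='z', prepend. Next row=LF[3]=7
  step 8: row=7, L[7]='z', prepend. Next row=LF[7]=9
  step 9: row=9, L[9]='z', prepend. Next row=LF[9]=10
  step 10: row=10, L[10]='x', prepend. Next row=LF[10]=4
  step 11: row=4, L[4]='z', prepend. Next row=LF[4]=8
Reversed output: zxzzzxzxxy$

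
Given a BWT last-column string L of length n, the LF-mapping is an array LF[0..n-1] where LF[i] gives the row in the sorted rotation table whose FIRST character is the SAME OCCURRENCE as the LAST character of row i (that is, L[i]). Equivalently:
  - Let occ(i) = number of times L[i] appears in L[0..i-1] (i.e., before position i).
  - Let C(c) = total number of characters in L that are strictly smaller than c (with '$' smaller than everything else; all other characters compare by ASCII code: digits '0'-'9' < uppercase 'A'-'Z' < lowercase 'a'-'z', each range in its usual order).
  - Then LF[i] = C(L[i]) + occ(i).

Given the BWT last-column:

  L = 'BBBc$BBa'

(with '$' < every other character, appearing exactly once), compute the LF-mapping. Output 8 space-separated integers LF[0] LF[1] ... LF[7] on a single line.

Char counts: '$':1, 'B':5, 'a':1, 'c':1
C (first-col start): C('$')=0, C('B')=1, C('a')=6, C('c')=7
L[0]='B': occ=0, LF[0]=C('B')+0=1+0=1
L[1]='B': occ=1, LF[1]=C('B')+1=1+1=2
L[2]='B': occ=2, LF[2]=C('B')+2=1+2=3
L[3]='c': occ=0, LF[3]=C('c')+0=7+0=7
L[4]='$': occ=0, LF[4]=C('$')+0=0+0=0
L[5]='B': occ=3, LF[5]=C('B')+3=1+3=4
L[6]='B': occ=4, LF[6]=C('B')+4=1+4=5
L[7]='a': occ=0, LF[7]=C('a')+0=6+0=6

Answer: 1 2 3 7 0 4 5 6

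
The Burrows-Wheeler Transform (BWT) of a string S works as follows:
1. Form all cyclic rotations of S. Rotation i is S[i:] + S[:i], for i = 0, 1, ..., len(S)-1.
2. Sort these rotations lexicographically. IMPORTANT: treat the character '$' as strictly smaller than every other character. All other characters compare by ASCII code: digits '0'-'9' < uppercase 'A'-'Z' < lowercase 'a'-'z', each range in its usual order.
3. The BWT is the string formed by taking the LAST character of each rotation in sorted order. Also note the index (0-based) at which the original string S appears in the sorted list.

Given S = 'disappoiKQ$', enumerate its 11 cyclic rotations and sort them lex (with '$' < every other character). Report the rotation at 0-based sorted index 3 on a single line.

Answer: appoiKQ$dis

Derivation:
All 11 rotations (rotation i = S[i:]+S[:i]):
  rot[0] = disappoiKQ$
  rot[1] = isappoiKQ$d
  rot[2] = sappoiKQ$di
  rot[3] = appoiKQ$dis
  rot[4] = ppoiKQ$disa
  rot[5] = poiKQ$disap
  rot[6] = oiKQ$disapp
  rot[7] = iKQ$disappo
  rot[8] = KQ$disappoi
  rot[9] = Q$disappoiK
  rot[10] = $disappoiKQ
Sorted (with $ < everything):
  sorted[0] = $disappoiKQ
  sorted[1] = KQ$disappoi
  sorted[2] = Q$disappoiK
  sorted[3] = appoiKQ$dis
  sorted[4] = disappoiKQ$
  sorted[5] = iKQ$disappo
  sorted[6] = isappoiKQ$d
  sorted[7] = oiKQ$disapp
  sorted[8] = poiKQ$disap
  sorted[9] = ppoiKQ$disa
  sorted[10] = sappoiKQ$di
sorted[3] = appoiKQ$dis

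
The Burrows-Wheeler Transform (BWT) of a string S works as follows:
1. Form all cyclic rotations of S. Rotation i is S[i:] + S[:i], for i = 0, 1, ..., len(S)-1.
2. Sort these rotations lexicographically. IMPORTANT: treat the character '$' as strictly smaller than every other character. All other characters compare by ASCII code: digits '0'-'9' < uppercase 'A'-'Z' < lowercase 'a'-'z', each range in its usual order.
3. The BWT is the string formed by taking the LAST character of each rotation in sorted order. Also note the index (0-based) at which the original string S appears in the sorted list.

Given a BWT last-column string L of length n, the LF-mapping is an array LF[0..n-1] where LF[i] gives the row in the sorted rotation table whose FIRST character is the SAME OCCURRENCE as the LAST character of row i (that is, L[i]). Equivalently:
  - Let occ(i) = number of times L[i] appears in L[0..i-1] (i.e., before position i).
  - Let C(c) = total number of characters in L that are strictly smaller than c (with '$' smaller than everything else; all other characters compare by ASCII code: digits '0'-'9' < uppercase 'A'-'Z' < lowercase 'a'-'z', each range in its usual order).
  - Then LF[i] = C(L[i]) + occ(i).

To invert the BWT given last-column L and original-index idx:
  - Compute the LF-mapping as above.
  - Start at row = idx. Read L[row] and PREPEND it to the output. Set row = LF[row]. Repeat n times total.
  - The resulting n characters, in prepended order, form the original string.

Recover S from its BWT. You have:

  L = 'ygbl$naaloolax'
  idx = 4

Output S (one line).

Answer: balloongalaxy$

Derivation:
LF mapping: 13 5 4 6 0 9 1 2 7 10 11 8 3 12
Walk LF starting at row 4, prepending L[row]:
  step 1: row=4, L[4]='$', prepend. Next row=LF[4]=0
  step 2: row=0, L[0]='y', prepend. Next row=LF[0]=13
  step 3: row=13, L[13]='x', prepend. Next row=LF[13]=12
  step 4: row=12, L[12]='a', prepend. Next row=LF[12]=3
  step 5: row=3, L[3]='l', prepend. Next row=LF[3]=6
  step 6: row=6, L[6]='a', prepend. Next row=LF[6]=1
  step 7: row=1, L[1]='g', prepend. Next row=LF[1]=5
  step 8: row=5, L[5]='n', prepend. Next row=LF[5]=9
  step 9: row=9, L[9]='o', prepend. Next row=LF[9]=10
  step 10: row=10, L[10]='o', prepend. Next row=LF[10]=11
  step 11: row=11, L[11]='l', prepend. Next row=LF[11]=8
  step 12: row=8, L[8]='l', prepend. Next row=LF[8]=7
  step 13: row=7, L[7]='a', prepend. Next row=LF[7]=2
  step 14: row=2, L[2]='b', prepend. Next row=LF[2]=4
Reversed output: balloongalaxy$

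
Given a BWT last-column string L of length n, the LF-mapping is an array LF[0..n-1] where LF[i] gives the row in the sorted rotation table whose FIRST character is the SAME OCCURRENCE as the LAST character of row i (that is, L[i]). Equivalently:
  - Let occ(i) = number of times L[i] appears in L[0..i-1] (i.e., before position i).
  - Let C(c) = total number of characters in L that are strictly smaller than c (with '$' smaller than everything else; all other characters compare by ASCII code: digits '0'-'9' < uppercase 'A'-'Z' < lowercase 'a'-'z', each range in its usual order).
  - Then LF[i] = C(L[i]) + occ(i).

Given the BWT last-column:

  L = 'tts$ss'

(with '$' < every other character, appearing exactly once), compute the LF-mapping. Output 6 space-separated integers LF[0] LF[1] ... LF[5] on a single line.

Char counts: '$':1, 's':3, 't':2
C (first-col start): C('$')=0, C('s')=1, C('t')=4
L[0]='t': occ=0, LF[0]=C('t')+0=4+0=4
L[1]='t': occ=1, LF[1]=C('t')+1=4+1=5
L[2]='s': occ=0, LF[2]=C('s')+0=1+0=1
L[3]='$': occ=0, LF[3]=C('$')+0=0+0=0
L[4]='s': occ=1, LF[4]=C('s')+1=1+1=2
L[5]='s': occ=2, LF[5]=C('s')+2=1+2=3

Answer: 4 5 1 0 2 3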